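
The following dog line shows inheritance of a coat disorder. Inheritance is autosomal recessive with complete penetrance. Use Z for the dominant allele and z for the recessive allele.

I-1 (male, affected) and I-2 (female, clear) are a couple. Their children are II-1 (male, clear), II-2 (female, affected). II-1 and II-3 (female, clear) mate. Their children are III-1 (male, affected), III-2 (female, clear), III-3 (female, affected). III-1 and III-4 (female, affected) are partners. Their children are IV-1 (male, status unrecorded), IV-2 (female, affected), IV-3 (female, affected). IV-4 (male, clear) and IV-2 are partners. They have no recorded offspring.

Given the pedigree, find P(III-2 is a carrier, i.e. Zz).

2/3

II-1 is clear so carries Z and received z from I-1 (zz), so II-1 is Zz.
II-3 is clear so carries Z and passed z to III-1 (zz), so II-3 is Zz.
Their cross gives offspring ratios 1/4 ZZ : 1/2 Zz : 1/4 zz. Conditioning on III-2 being clear, P(Zz) = 1/2 / 3/4 = 2/3.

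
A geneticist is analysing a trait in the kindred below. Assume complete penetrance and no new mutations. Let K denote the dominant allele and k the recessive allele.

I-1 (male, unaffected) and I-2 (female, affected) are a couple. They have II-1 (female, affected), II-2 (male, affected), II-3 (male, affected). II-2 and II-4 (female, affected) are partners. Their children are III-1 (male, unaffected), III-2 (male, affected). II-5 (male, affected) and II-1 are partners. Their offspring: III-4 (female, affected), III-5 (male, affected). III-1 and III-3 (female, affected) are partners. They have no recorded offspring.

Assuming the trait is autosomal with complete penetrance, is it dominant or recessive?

II-2 and II-4 are both affected yet have an unaffected child III-1. Under a recessive model two affected parents are homozygous and every child would be affected, so the trait cannot be recessive.

dominant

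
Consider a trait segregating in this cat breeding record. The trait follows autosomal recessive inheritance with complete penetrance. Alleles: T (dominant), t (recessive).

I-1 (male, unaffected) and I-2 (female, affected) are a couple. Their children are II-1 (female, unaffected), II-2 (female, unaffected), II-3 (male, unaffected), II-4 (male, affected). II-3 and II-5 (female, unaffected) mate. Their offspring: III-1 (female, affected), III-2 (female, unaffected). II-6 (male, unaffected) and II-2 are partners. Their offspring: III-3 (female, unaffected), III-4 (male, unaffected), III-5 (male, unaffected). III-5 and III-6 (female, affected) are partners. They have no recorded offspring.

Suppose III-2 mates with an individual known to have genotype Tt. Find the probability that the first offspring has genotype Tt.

II-3 is unaffected so carries T and received t from I-2 (tt), so II-3 is Tt.
II-5 is unaffected so carries T and passed t to III-1 (tt), so II-5 is Tt.
III-2 is an unaffected offspring of II-3 (Tt) × II-5 (Tt), whose cross gives 1/4 TT : 1/2 Tt : 1/4 tt; conditioning on being unaffected, III-2 is TT with probability 1/3, Tt with probability 2/3.
Summing over parental genotype combinations, P(offspring has genotype Tt) = 1/3·1/2 + 2/3·1/2 = 1/2.

1/2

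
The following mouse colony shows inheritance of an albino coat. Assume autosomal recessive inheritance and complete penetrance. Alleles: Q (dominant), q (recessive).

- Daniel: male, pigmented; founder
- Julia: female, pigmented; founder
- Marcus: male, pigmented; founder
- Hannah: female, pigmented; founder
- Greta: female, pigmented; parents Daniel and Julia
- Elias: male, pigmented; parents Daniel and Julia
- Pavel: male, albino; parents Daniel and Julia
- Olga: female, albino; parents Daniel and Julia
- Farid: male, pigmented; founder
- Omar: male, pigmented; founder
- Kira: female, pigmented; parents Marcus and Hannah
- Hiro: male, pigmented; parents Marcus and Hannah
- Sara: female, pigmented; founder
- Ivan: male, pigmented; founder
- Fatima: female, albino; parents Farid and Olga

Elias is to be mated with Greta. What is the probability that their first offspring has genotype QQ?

4/9

Daniel is pigmented so carries Q and passed q to Pavel (qq), so Daniel is Qq.
Julia is pigmented so carries Q and passed q to Pavel (qq), so Julia is Qq.
Elias is a pigmented offspring of Daniel (Qq) × Julia (Qq), whose cross gives 1/4 QQ : 1/2 Qq : 1/4 qq; conditioning on being pigmented, Elias is QQ with probability 1/3, Qq with probability 2/3.
Greta is a pigmented offspring of Daniel (Qq) × Julia (Qq), whose cross gives 1/4 QQ : 1/2 Qq : 1/4 qq; conditioning on being pigmented, Greta is QQ with probability 1/3, Qq with probability 2/3.
Summing over parental genotype combinations, P(offspring has genotype QQ) = 1/9·1 + 2/9·1/2 + 2/9·1/2 + 4/9·1/4 = 4/9.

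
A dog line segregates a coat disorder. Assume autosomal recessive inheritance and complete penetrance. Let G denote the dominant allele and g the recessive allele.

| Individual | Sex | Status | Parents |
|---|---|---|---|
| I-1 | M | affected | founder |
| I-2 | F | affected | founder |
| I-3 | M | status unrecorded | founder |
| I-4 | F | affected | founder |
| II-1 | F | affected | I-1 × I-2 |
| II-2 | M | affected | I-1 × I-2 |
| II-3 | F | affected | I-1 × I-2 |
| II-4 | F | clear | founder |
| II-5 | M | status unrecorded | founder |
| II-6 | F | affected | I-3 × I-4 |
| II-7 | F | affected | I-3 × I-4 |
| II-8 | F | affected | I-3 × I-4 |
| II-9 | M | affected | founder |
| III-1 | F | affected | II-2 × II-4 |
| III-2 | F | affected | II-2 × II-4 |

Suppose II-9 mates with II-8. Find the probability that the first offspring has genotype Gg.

II-9 is affected, so II-9 is gg.
II-8 is affected, so II-8 is gg.
The cross gives 1 gg, so P(offspring has genotype Gg) = 0.

0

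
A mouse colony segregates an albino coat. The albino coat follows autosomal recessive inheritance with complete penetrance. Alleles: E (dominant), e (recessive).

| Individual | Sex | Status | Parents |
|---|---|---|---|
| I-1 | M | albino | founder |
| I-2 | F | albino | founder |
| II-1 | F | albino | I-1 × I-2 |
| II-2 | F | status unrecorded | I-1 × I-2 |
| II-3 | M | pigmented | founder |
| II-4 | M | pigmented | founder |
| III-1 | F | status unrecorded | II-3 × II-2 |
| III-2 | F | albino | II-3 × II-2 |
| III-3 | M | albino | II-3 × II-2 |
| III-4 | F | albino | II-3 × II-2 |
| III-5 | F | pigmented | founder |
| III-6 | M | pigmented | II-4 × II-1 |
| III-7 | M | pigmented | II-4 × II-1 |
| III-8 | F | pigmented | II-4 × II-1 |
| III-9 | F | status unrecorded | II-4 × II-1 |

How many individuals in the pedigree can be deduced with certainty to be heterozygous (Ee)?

Obligate heterozygotes: II-3 is pigmented so carries E and passed e to III-2 (ee), so II-3 is Ee; III-6 is pigmented so carries E and received e from II-1 (ee), so III-6 is Ee; III-7 is pigmented so carries E and received e from II-1 (ee), so III-7 is Ee; III-8 is pigmented so carries E and received e from II-1 (ee), so III-8 is Ee.
Every other individual is either homozygous by phenotype or has at least one consistent homozygous assignment, so the count is 4.

4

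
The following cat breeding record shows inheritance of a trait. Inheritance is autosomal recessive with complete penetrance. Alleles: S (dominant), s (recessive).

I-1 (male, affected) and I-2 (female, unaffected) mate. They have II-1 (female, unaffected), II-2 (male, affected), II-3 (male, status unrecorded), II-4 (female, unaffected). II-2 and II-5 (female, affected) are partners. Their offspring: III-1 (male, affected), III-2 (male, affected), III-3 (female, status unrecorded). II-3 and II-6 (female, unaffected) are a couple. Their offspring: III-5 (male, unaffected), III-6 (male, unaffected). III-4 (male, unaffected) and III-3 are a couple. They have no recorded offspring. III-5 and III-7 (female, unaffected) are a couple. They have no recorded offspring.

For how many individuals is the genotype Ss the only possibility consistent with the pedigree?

Obligate heterozygotes: I-2 is unaffected so carries S and passed s to II-2 (ss), so I-2 is Ss; II-1 is unaffected so carries S and received s from I-1 (ss), so II-1 is Ss; II-4 is unaffected so carries S and received s from I-1 (ss), so II-4 is Ss.
Every other individual is either homozygous by phenotype or has at least one consistent homozygous assignment, so the count is 3.

3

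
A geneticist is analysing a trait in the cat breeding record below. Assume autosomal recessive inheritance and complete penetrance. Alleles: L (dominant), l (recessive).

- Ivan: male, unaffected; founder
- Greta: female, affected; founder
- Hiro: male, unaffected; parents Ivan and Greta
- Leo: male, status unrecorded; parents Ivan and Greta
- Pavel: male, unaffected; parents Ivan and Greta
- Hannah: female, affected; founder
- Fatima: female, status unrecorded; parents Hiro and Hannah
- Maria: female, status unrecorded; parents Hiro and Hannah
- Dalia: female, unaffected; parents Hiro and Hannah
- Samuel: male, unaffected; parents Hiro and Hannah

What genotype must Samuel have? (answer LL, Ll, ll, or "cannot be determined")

From phenotype alone, Samuel is LL or Ll.
Samuel is unaffected so carries L and received l from Hannah (ll), so Samuel is Ll.

Ll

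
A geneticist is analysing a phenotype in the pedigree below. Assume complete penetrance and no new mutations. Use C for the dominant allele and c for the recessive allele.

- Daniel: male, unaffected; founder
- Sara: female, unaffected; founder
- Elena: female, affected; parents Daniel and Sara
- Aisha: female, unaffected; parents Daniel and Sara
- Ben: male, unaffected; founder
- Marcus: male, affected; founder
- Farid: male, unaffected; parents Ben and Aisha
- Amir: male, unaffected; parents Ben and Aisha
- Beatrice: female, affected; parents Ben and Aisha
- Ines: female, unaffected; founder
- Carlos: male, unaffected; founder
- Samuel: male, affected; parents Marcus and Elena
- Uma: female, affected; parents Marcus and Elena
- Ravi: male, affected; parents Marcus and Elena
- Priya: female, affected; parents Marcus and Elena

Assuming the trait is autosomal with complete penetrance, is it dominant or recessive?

recessive

Daniel and Sara are both unaffected yet have an affected child Elena. Under dominance, an affected child requires at least one affected parent, so the trait cannot be dominant.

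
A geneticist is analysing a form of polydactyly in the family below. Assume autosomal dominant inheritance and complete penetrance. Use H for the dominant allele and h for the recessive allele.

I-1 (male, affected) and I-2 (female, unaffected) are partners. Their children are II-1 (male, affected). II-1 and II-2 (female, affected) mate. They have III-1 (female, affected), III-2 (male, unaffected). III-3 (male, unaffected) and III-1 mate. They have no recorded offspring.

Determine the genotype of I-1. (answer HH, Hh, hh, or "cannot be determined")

cannot be determined

I-1's phenotype allows HH or Hh, and no parent or child forces a single allele at both positions; consistent genotype assignments exist with I-1 as HH or Hh.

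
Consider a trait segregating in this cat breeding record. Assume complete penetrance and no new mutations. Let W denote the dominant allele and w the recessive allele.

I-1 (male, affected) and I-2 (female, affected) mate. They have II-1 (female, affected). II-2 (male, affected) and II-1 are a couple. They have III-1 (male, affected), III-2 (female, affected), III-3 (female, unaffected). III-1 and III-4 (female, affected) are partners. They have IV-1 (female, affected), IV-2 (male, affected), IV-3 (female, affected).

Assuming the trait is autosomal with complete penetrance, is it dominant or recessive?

dominant

II-2 and II-1 are both affected yet have an unaffected child III-3. Under a recessive model two affected parents are homozygous and every child would be affected, so the trait cannot be recessive.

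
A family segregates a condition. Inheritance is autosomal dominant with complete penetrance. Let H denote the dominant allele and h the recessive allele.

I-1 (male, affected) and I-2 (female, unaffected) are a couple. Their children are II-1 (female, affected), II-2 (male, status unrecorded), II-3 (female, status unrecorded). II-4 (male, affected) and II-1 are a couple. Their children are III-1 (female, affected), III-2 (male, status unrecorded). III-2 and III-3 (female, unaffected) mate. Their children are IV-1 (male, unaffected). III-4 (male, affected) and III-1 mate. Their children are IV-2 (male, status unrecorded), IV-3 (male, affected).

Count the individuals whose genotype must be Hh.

1

Obligate heterozygotes: II-1 is affected so carries H and received h from I-2 (hh), so II-1 is Hh.
Every other individual is either homozygous by phenotype or has at least one consistent homozygous assignment, so the count is 1.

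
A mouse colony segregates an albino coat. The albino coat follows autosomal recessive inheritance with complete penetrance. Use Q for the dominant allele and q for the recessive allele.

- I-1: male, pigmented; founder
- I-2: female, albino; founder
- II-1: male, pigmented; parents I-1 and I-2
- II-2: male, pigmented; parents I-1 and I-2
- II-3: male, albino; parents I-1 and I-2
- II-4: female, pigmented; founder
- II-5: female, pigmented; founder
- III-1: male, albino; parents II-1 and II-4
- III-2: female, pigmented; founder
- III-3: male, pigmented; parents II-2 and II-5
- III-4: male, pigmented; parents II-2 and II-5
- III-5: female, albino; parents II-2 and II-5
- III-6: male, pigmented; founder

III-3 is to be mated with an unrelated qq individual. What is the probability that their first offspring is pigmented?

II-2 is pigmented so carries Q and received q from I-2 (qq), so II-2 is Qq.
II-5 is pigmented so carries Q and passed q to III-5 (qq), so II-5 is Qq.
III-3 is a pigmented offspring of II-2 (Qq) × II-5 (Qq), whose cross gives 1/4 QQ : 1/2 Qq : 1/4 qq; conditioning on being pigmented, III-3 is QQ with probability 1/3, Qq with probability 2/3.
Summing over parental genotype combinations, P(offspring is pigmented) = 1/3·1 + 2/3·1/2 = 2/3.

2/3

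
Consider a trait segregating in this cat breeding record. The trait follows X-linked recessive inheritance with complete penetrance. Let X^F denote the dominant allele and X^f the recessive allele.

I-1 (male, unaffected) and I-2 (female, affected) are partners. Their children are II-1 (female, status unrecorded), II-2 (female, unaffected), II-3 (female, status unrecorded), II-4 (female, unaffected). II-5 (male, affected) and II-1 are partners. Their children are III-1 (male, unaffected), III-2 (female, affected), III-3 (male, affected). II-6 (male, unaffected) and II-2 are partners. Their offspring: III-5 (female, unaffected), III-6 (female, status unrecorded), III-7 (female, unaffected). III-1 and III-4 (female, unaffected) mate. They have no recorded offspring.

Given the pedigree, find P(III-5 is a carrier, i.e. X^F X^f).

II-6 is unaffected, so II-6 is X^F Y.
II-2 is unaffected so carries F and received f from I-2 (X^f X^f), so II-2 is X^F X^f.
Their cross gives offspring ratios 1/2 X^F X^F : 1/2 X^F X^f. Conditioning on III-5 being unaffected, P(X^F X^f) = 1/2 / 1 = 1/2.

1/2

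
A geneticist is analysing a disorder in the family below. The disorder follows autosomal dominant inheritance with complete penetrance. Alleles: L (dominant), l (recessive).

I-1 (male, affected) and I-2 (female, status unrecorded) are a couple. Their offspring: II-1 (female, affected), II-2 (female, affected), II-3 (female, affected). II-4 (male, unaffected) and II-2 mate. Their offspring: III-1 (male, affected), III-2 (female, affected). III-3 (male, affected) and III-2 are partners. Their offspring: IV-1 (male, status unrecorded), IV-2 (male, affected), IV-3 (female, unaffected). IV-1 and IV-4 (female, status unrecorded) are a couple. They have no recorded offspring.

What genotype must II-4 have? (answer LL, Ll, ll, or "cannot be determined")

II-4 is unaffected, so II-4 is ll.

ll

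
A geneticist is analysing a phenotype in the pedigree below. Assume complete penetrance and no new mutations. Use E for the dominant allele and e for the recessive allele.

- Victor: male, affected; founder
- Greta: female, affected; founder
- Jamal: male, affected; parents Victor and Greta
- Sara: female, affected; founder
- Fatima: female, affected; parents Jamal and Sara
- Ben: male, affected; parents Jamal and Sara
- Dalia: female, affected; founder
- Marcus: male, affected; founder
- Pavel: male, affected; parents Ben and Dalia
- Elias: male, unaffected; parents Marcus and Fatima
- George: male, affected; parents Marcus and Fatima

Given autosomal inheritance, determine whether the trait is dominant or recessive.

Marcus and Fatima are both affected yet have an unaffected child Elias. Under a recessive model two affected parents are homozygous and every child would be affected, so the trait cannot be recessive.

dominant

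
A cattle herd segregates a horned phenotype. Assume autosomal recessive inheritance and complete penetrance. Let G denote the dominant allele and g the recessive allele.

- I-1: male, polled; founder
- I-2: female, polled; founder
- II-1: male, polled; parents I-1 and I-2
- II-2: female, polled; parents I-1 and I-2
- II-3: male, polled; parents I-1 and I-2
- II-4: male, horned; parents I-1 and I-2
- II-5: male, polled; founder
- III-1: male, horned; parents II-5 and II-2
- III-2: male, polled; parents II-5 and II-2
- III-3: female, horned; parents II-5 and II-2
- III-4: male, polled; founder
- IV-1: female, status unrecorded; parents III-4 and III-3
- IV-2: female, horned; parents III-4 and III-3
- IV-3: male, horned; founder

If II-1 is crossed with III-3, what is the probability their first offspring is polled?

I-1 is polled so carries G and passed g to II-4 (gg), so I-1 is Gg.
I-2 is polled so carries G and passed g to II-4 (gg), so I-2 is Gg.
II-1 is a polled offspring of I-1 (Gg) × I-2 (Gg), whose cross gives 1/4 GG : 1/2 Gg : 1/4 gg; conditioning on being polled, II-1 is GG with probability 1/3, Gg with probability 2/3.
III-3 is horned, so III-3 is gg.
Summing over parental genotype combinations, P(offspring is polled) = 1/3·1 + 2/3·1/2 = 2/3.

2/3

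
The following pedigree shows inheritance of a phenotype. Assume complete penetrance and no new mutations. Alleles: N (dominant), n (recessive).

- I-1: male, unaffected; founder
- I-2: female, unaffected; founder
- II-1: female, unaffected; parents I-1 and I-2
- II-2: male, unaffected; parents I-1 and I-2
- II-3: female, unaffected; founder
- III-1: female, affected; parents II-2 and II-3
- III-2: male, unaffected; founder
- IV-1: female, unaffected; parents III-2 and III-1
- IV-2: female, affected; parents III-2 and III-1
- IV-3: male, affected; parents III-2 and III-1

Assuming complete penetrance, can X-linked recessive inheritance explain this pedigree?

No

Under X-linked recessive, III-1 (affected, female) cannot arise from II-2 (unaffected) × II-3 (unaffected).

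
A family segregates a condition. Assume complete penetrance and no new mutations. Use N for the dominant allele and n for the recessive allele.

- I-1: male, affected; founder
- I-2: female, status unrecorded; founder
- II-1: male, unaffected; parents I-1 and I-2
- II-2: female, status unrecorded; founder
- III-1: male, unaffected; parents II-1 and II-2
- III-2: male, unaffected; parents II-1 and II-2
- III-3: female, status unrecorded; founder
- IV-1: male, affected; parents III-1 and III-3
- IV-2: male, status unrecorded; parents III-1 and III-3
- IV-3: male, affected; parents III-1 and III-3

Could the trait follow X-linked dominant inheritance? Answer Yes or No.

Yes

A consistent assignment under X-linked dominant exists: I-1 X^N Y, I-2 X^N X^n, II-1 X^n Y, II-2 X^N X^n, III-1 X^n Y, III-2 X^n Y, III-3 X^N X^N, IV-1 X^N Y, IV-2 X^N Y, IV-3 X^N Y.
In this assignment every recorded phenotype matches its genotype and every non-founder's genotype is obtainable from its parents' genotypes, so the pedigree is consistent.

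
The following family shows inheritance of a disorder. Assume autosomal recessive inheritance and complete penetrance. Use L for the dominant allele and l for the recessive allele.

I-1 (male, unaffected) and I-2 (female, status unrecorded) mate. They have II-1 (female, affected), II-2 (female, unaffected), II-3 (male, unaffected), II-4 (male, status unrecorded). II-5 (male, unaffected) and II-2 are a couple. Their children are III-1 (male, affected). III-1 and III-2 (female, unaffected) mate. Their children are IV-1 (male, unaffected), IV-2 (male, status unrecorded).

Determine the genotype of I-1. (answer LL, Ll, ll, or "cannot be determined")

From phenotype alone, I-1 is LL or Ll.
I-1 is unaffected so carries L and passed l to II-1 (ll), so I-1 is Ll.

Ll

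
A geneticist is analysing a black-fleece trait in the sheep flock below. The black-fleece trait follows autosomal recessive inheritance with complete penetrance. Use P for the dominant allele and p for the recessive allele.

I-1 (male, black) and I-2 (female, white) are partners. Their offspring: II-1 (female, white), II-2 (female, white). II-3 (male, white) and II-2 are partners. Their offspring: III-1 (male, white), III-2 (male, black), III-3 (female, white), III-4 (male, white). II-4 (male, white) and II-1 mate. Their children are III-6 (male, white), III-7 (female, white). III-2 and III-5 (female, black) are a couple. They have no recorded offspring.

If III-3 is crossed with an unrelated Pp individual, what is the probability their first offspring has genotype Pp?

1/2

II-3 is white so carries P and passed p to III-2 (pp), so II-3 is Pp.
II-2 is white so carries P and received p from I-1 (pp), so II-2 is Pp.
III-3 is a white offspring of II-3 (Pp) × II-2 (Pp), whose cross gives 1/4 PP : 1/2 Pp : 1/4 pp; conditioning on being white, III-3 is PP with probability 1/3, Pp with probability 2/3.
Summing over parental genotype combinations, P(offspring has genotype Pp) = 1/3·1/2 + 2/3·1/2 = 1/2.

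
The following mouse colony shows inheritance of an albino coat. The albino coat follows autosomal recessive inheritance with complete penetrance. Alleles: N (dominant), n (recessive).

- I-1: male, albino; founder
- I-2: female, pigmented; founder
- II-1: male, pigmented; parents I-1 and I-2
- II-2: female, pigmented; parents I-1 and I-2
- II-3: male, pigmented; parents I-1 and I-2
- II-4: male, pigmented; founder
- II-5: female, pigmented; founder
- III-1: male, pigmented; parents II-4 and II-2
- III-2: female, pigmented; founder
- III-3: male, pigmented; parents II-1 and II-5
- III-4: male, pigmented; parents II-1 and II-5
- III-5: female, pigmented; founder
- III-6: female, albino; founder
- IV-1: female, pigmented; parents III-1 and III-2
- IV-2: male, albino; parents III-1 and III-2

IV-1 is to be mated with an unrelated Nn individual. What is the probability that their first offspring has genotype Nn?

1/2

III-1 is pigmented so carries N and passed n to IV-2 (nn), so III-1 is Nn.
III-2 is pigmented so carries N and passed n to IV-2 (nn), so III-2 is Nn.
IV-1 is a pigmented offspring of III-1 (Nn) × III-2 (Nn), whose cross gives 1/4 NN : 1/2 Nn : 1/4 nn; conditioning on being pigmented, IV-1 is NN with probability 1/3, Nn with probability 2/3.
Summing over parental genotype combinations, P(offspring has genotype Nn) = 1/3·1/2 + 2/3·1/2 = 1/2.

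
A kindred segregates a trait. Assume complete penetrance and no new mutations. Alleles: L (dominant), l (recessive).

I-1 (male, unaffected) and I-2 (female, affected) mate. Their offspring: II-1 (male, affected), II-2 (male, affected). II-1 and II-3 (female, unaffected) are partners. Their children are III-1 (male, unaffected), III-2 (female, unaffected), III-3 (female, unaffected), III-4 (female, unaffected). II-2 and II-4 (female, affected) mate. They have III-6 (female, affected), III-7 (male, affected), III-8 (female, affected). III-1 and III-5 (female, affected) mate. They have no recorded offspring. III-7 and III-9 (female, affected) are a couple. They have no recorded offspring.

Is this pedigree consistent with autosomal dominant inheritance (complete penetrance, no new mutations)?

Yes

A consistent assignment under autosomal dominant exists: I-1 ll, I-2 LL, II-1 Ll, II-2 Ll, II-3 ll, II-4 LL, III-1 ll, III-2 ll, III-3 ll, III-4 ll, III-5 LL, III-6 LL, III-7 LL, III-8 LL, III-9 LL.
In this assignment every recorded phenotype matches its genotype and every non-founder's genotype is obtainable from its parents' genotypes, so the pedigree is consistent.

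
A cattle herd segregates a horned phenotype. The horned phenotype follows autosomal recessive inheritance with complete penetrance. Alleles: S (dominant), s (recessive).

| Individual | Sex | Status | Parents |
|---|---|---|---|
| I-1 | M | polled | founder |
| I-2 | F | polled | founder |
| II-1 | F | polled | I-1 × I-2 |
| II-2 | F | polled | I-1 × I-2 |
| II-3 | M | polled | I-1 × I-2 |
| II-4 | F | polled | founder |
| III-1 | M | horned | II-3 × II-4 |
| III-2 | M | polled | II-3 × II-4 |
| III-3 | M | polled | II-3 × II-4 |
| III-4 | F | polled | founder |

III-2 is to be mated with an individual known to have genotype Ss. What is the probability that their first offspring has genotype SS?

II-3 is polled so carries S and passed s to III-1 (ss), so II-3 is Ss.
II-4 is polled so carries S and passed s to III-1 (ss), so II-4 is Ss.
III-2 is a polled offspring of II-3 (Ss) × II-4 (Ss), whose cross gives 1/4 SS : 1/2 Ss : 1/4 ss; conditioning on being polled, III-2 is SS with probability 1/3, Ss with probability 2/3.
Summing over parental genotype combinations, P(offspring has genotype SS) = 1/3·1/2 + 2/3·1/4 = 1/3.

1/3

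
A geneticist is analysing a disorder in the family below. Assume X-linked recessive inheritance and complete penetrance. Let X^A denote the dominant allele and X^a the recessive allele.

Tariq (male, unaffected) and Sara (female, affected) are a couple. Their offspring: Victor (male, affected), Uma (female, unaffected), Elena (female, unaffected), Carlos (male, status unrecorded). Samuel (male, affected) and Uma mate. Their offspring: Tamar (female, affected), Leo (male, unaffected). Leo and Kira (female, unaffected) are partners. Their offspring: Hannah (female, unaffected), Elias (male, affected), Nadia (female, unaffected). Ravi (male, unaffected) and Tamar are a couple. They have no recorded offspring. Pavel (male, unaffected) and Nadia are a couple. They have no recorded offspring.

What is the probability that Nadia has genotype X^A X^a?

1/2

Leo is unaffected, so Leo is X^A Y.
Kira is unaffected so carries A and passed a to Elias (X^a Y), so Kira is X^A X^a.
Their cross gives offspring ratios 1/2 X^A X^A : 1/2 X^A X^a. Conditioning on Nadia being unaffected, P(X^A X^a) = 1/2 / 1 = 1/2.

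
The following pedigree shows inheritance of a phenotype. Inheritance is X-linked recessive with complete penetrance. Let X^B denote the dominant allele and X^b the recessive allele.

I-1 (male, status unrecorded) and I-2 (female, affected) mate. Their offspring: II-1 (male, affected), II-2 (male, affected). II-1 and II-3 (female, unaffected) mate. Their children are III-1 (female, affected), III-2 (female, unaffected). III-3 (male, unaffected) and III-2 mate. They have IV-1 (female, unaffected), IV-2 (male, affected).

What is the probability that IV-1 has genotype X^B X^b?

III-3 is unaffected, so III-3 is X^B Y.
III-2 is unaffected so carries B and received b from II-1 (X^b Y), so III-2 is X^B X^b.
Their cross gives offspring ratios 1/2 X^B X^B : 1/2 X^B X^b. Conditioning on IV-1 being unaffected, P(X^B X^b) = 1/2 / 1 = 1/2.

1/2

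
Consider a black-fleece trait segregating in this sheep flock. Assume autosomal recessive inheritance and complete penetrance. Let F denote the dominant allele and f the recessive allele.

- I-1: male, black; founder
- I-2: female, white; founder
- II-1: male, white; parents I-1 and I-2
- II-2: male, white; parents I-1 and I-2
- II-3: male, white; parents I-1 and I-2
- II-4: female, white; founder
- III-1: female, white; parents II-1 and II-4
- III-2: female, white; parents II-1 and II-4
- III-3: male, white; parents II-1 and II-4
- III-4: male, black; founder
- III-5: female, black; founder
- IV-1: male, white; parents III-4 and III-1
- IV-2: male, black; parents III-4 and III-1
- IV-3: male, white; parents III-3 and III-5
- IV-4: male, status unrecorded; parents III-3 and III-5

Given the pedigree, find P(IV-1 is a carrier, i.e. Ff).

IV-1 is white so carries F and received f from III-4 (ff), so IV-1 is Ff, giving P(Ff) = 1.

1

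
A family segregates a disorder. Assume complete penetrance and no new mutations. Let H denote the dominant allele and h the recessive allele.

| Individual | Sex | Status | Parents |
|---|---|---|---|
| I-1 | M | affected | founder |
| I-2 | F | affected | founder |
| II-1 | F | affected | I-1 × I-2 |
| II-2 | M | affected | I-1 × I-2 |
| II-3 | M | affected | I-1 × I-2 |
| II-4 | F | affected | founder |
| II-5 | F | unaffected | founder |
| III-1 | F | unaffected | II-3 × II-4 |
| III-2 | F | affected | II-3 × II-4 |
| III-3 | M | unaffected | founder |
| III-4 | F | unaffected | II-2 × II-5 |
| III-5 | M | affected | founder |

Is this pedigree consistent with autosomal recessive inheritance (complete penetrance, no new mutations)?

No

Under autosomal recessive, III-1 (unaffected, female) cannot arise from II-3 (affected) × II-4 (affected).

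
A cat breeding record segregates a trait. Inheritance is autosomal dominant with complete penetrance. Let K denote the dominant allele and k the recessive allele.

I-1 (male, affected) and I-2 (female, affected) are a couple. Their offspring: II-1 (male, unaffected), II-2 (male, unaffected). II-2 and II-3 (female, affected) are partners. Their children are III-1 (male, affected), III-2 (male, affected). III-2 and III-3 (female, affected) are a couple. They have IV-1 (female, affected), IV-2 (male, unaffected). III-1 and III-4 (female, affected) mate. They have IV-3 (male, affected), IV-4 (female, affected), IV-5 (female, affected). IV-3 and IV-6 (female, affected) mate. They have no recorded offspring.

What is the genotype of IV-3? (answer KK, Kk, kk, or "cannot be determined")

IV-3's phenotype allows KK or Kk, and no parent or child forces a single allele at both positions; consistent genotype assignments exist with IV-3 as KK or Kk.

cannot be determined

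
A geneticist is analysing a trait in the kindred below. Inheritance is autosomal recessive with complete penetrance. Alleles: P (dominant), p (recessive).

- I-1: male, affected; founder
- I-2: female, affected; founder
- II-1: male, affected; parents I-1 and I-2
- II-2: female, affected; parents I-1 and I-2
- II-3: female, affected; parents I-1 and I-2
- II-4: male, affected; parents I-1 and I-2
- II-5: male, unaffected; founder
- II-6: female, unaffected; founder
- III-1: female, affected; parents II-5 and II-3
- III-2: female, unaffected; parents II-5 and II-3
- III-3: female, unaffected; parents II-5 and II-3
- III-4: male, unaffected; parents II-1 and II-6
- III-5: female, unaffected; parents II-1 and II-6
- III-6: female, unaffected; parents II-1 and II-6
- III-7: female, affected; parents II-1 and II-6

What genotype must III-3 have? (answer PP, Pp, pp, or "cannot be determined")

From phenotype alone, III-3 is PP or Pp.
III-3 is unaffected so carries P and received p from II-3 (pp), so III-3 is Pp.

Pp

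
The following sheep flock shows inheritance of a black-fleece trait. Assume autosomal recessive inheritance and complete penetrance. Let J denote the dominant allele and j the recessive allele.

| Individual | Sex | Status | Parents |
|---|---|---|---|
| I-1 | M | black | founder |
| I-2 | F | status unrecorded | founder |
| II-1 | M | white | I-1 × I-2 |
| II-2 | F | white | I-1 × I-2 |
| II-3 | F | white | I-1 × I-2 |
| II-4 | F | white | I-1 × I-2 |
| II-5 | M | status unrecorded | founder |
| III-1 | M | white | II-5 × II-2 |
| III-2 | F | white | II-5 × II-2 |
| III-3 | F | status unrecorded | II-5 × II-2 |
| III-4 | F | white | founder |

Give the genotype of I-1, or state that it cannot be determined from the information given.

jj

I-1 is black, so I-1 is jj.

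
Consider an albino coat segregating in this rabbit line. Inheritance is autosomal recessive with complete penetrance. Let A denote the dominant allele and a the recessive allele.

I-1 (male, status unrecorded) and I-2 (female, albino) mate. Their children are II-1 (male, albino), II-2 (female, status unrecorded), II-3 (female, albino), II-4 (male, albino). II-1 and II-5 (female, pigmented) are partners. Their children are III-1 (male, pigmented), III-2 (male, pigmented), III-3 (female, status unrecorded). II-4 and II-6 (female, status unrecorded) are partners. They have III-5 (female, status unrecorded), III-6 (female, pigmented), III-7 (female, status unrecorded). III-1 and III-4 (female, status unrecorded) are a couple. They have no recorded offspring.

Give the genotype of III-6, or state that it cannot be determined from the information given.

Aa

From phenotype alone, III-6 is AA or Aa.
III-6 is pigmented so carries A and received a from II-4 (aa), so III-6 is Aa.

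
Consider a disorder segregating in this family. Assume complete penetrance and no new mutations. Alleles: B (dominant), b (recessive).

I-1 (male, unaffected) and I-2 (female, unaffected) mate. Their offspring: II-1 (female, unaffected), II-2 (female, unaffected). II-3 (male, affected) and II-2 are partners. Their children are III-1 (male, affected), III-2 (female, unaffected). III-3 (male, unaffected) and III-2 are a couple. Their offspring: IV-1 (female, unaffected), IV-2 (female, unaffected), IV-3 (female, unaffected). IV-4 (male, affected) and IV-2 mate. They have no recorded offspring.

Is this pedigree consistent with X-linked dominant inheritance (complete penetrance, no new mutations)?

No

Under X-linked dominant, III-1 (affected, male) cannot arise from II-3 (affected) × II-2 (unaffected).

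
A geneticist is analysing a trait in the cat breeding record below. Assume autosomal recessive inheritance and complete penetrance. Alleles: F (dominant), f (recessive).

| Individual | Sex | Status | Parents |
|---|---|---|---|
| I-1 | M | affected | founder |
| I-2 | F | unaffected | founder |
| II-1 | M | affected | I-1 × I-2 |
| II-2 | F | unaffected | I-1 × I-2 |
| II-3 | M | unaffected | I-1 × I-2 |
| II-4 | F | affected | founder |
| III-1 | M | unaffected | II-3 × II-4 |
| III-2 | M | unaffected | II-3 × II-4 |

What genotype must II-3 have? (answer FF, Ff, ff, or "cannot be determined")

From phenotype alone, II-3 is FF or Ff.
II-3 is unaffected so carries F and received f from I-1 (ff), so II-3 is Ff.

Ff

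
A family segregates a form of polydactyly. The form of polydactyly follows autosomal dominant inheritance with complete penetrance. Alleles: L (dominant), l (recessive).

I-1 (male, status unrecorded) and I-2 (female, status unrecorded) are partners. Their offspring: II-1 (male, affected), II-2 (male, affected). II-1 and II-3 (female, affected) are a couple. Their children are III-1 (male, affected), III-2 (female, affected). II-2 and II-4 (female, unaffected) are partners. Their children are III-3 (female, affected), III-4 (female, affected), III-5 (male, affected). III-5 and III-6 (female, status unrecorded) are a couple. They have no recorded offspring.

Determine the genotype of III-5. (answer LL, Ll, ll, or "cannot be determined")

From phenotype alone, III-5 is LL or Ll.
III-5 is affected so carries L and received l from II-4 (ll), so III-5 is Ll.

Ll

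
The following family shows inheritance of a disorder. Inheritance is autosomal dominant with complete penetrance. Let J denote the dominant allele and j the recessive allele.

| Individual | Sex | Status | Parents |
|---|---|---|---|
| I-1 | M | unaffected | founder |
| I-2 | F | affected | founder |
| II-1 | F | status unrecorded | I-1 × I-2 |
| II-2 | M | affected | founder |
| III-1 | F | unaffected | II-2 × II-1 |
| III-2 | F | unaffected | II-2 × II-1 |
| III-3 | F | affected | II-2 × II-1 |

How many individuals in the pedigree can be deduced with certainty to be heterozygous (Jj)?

1

Obligate heterozygotes: II-2 is affected so carries J and passed j to III-1 (jj), so II-2 is Jj.
Every other individual is either homozygous by phenotype or has at least one consistent homozygous assignment, so the count is 1.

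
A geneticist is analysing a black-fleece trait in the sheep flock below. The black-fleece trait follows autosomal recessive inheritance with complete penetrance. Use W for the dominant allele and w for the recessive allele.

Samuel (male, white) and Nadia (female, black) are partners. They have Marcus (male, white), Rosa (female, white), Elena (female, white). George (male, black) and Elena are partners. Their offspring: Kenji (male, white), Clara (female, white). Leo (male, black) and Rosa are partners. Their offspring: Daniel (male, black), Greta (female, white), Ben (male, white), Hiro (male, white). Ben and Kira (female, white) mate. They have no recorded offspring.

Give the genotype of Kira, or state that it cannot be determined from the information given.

cannot be determined

Kira's phenotype allows WW or Ww, and no parent or child forces a single allele at both positions; consistent genotype assignments exist with Kira as WW or Ww.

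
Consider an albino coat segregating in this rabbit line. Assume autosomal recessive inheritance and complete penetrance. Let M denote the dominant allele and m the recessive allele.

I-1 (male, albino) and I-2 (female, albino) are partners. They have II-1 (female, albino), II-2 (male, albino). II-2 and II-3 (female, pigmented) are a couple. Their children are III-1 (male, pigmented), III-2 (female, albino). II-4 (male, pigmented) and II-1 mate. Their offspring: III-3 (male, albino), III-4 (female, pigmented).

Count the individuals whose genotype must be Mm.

Obligate heterozygotes: II-3 is pigmented so carries M and passed m to III-2 (mm), so II-3 is Mm; II-4 is pigmented so carries M and passed m to III-3 (mm), so II-4 is Mm; III-1 is pigmented so carries M and received m from II-2 (mm), so III-1 is Mm; III-4 is pigmented so carries M and received m from II-1 (mm), so III-4 is Mm.
Every other individual is either homozygous by phenotype or has at least one consistent homozygous assignment, so the count is 4.

4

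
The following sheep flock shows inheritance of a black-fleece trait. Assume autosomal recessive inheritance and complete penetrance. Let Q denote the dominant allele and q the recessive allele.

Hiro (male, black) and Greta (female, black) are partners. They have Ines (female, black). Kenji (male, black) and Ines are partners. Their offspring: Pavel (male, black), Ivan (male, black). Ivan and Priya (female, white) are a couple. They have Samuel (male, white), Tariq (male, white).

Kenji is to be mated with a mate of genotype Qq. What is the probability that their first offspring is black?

1/2

Kenji is black, so Kenji is qq.
The cross gives 1/2 Qq : 1/2 qq, so P(offspring is black) = 1/2.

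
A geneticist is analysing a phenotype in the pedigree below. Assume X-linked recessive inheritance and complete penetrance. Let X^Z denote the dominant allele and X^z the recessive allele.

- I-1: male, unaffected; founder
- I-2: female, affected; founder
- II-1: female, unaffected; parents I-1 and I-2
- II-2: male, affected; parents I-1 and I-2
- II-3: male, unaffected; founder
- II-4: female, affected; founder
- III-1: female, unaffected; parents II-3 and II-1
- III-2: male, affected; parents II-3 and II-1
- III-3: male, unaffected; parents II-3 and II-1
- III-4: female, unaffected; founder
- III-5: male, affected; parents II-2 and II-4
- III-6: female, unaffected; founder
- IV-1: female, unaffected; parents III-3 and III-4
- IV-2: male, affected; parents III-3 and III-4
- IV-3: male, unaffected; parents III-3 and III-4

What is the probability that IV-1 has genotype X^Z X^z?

1/2

III-3 is unaffected, so III-3 is X^Z Y.
III-4 is unaffected so carries Z and passed z to IV-2 (X^z Y), so III-4 is X^Z X^z.
Their cross gives offspring ratios 1/2 X^Z X^Z : 1/2 X^Z X^z. Conditioning on IV-1 being unaffected, P(X^Z X^z) = 1/2 / 1 = 1/2.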